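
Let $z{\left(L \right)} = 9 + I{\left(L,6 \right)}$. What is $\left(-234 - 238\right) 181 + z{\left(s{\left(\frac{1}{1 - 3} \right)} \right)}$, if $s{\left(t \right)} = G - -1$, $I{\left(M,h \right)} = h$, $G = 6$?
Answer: $-85417$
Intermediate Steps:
$s{\left(t \right)} = 7$ ($s{\left(t \right)} = 6 - -1 = 6 + 1 = 7$)
$z{\left(L \right)} = 15$ ($z{\left(L \right)} = 9 + 6 = 15$)
$\left(-234 - 238\right) 181 + z{\left(s{\left(\frac{1}{1 - 3} \right)} \right)} = \left(-234 - 238\right) 181 + 15 = \left(-472\right) 181 + 15 = -85432 + 15 = -85417$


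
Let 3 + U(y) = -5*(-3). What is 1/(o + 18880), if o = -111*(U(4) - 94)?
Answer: 1/27982 ≈ 3.5737e-5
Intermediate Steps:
U(y) = 12 (U(y) = -3 - 5*(-3) = -3 + 15 = 12)
o = 9102 (o = -111*(12 - 94) = -111*(-82) = 9102)
1/(o + 18880) = 1/(9102 + 18880) = 1/27982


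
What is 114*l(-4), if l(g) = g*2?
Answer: -912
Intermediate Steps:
l(g) = 2*g
114*l(-4) = 114*(2*(-4)) = 114*(-8) = -912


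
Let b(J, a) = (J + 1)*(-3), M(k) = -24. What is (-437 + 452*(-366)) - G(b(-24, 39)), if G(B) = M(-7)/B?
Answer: -3814979/23 ≈ -1.6587e+5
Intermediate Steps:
b(J, a) = -3 - 3*J (b(J, a) = (1 + J)*(-3) = -3 - 3*J)
G(B) = -24/B
(-437 + 452*(-366)) - G(b(-24, 39)) = (-437 + 452*(-366)) - (-24)/(-3 - 3*(-24)) = (-437 - 165432) - (-24)/(-3 + 72) = -165869 - (-24)/69 = -165869 - 1*(-8/23) = -165869 + 8/23 = -3814979/23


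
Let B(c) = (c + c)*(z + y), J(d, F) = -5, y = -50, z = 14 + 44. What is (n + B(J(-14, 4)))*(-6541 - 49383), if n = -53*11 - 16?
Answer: 37972396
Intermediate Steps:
z = 58
B(c) = 16*c (B(c) = (c + c)*(58 - 50) = (2*c)*8 = 16*c)
n = -599 (n = -583 - 16 = -599)
(n + B(J(-14, 4)))*(-6541 - 49383) = (-599 + 16*(-5))*(-6541 - 49383) = (-599 - 80)*(-55924) = -679*(-55924) = 37972396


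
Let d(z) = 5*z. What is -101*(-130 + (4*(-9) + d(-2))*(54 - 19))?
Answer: 175740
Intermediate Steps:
-101*(-130 + (4*(-9) + d(-2))*(54 - 19)) = -101*(-130 + (4*(-9) + 5*(-2))*(54 - 19)) = -101*(-130 + (-36 - 10)*35) = -101*(-130 - 46*35) = -101*(-130 - 1610) = -101*(-1740) = 175740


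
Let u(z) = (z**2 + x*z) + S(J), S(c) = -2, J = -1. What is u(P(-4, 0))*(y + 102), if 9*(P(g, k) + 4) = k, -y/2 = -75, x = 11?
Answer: -7560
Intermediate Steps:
y = 150 (y = -2*(-75) = 150)
P(g, k) = -4 + k/9
u(z) = -2 + z**2 + 11*z (u(z) = (z**2 + 11*z) - 2 = -2 + z**2 + 11*z)
u(P(-4, 0))*(y + 102) = (-2 + (-4 + (1/9)*0)**2 + 11*(-4 + (1/9)*0))*(150 + 102) = (-2 + (-4 + 0)**2 + 11*(-4 + 0))*252 = (-2 + (-4)**2 + 11*(-4))*252 = (-2 + 16 - 44)*252 = -30*252 = -7560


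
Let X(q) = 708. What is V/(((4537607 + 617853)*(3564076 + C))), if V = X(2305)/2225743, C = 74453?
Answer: 59/3479261188192518885 ≈ 1.6958e-17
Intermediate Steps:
V = 708/2225743 ≈ 0.00031810
V/(((4537607 + 617853)*(3564076 + C))) = 708/(2225743*(((4537607 + 617853)*(3564076 + 74453)))) = 708/(2225743*((5155460*3638529))) = (708/2225743)/18758290718340 = (708/2225743)*(1/18758290718340) = 59/3479261188192518885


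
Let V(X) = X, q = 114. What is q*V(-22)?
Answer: -2508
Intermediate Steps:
q*V(-22) = 114*(-22) = -2508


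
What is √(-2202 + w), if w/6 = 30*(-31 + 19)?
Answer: I*√4362 ≈ 66.045*I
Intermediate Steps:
w = -2160 (w = 6*(30*(-31 + 19)) = 6*(30*(-12)) = 6*(-360) = -2160)
√(-2202 + w) = √(-2202 - 2160) = √(-4362) = I*√4362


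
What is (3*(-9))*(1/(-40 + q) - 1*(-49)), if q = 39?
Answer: -1296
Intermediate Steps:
(3*(-9))*(1/(-40 + q) - 1*(-49)) = (3*(-9))*(1/(-40 + 39) - 1*(-49)) = -27*(1/(-1) + 49) = -27*(-1 + 49) = -27*48 = -1296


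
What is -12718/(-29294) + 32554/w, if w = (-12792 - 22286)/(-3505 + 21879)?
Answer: -4380419459405/256893733 ≈ -17051.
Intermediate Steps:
w = -17539/9187 (w = -35078/18374 = -35078*1/18374 = -17539/9187 ≈ -1.9091)
-12718/(-29294) + 32554/w = -12718/(-29294) + 32554/(-17539/9187) = -12718*(-1/29294) + 32554*(-9187/17539) = 6359/14647 - 299073598/17539 = -4380419459405/256893733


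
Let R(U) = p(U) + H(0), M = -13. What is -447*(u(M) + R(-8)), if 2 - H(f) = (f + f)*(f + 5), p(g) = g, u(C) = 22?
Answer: -7152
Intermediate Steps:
H(f) = 2 - 2*f*(5 + f) (H(f) = 2 - (f + f)*(f + 5) = 2 - 2*f*(5 + f))
R(U) = 2 + U (R(U) = U + (2 - 10*0 - 2*0**2) = U + (2 + 0 - 2*0) = U + (2 + 0 + 0) = U + 2 = 2 + U)
-447*(u(M) + R(-8)) = -447*(22 + (2 - 8)) = -447*(22 - 6) = -447*16 = -7152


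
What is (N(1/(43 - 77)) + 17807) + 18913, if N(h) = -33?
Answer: 36687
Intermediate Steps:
(N(1/(43 - 77)) + 17807) + 18913 = (-33 + 17807) + 18913 = 17774 + 18913 = 36687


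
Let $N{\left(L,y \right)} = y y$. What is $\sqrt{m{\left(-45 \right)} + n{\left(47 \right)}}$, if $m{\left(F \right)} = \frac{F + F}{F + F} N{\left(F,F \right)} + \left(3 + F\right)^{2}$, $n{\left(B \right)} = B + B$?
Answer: $\sqrt{3883} \approx 62.314$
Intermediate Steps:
$N{\left(L,y \right)} = y^{2}$
$n{\left(B \right)} = 2 B$
$m{\left(F \right)} = F^{2} + \left(3 + F\right)^{2}$ ($m{\left(F \right)} = \frac{F + F}{F + F} F^{2} + \left(3 + F\right)^{2} = \frac{2 F}{2 F} F^{2} + \left(3 + F\right)^{2} = 2 F \frac{1}{2 F} F^{2} + \left(3 + F\right)^{2} = 1 F^{2} + \left(3 + F\right)^{2} = F^{2} + \left(3 + F\right)^{2}$)
$\sqrt{m{\left(-45 \right)} + n{\left(47 \right)}} = \sqrt{\left(\left(-45\right)^{2} + \left(3 - 45\right)^{2}\right) + 2 \cdot 47} = \sqrt{\left(2025 + \left(-42\right)^{2}\right) + 94} = \sqrt{\left(2025 + 1764\right) + 94} = \sqrt{3789 + 94} = \sqrt{3883}$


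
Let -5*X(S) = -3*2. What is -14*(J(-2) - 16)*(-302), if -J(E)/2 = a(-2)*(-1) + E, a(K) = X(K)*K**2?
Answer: -50736/5 ≈ -10147.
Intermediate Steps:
X(S) = 6/5 (X(S) = -(-3)*2/5 = -1/5*(-6) = 6/5)
a(K) = 6*K**2/5
J(E) = 48/5 - 2*E (J(E) = -2*(((6/5)*(-2)**2)*(-1) + E) = -2*(((6/5)*4)*(-1) + E) = -2*((24/5)*(-1) + E) = -2*(-24/5 + E) = 48/5 - 2*E)
-14*(J(-2) - 16)*(-302) = -14*((48/5 - 2*(-2)) - 16)*(-302) = -14*((48/5 + 4) - 16)*(-302) = -14*(68/5 - 16)*(-302) = -14*(-12/5)*(-302) = (168/5)*(-302) = -50736/5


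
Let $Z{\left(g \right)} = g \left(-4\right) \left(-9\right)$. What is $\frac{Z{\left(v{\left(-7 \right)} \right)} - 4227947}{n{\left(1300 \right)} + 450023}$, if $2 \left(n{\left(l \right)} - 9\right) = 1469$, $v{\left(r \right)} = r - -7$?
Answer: $- \frac{8455894}{901533} \approx -9.3795$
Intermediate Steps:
$v{\left(r \right)} = 7 + r$ ($v{\left(r \right)} = r + 7 = 7 + r$)
$n{\left(l \right)} = \frac{1487}{2}$ ($n{\left(l \right)} = 9 + \frac{1}{2} \cdot 1469 = 9 + \frac{1469}{2} = \frac{1487}{2}$)
$Z{\left(g \right)} = 36 g$ ($Z{\left(g \right)} = - 4 g \left(-9\right) = 36 g$)
$\frac{Z{\left(v{\left(-7 \right)} \right)} - 4227947}{n{\left(1300 \right)} + 450023} = \frac{36 \left(7 - 7\right) - 4227947}{\frac{1487}{2} + 450023} = \frac{36 \cdot 0 - 4227947}{\frac{901533}{2}} = \left(0 - 4227947\right) \frac{2}{901533} = \left(-4227947\right) \frac{2}{901533} = - \frac{8455894}{901533}$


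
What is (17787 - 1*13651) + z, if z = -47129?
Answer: -42993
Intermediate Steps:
(17787 - 1*13651) + z = (17787 - 1*13651) - 47129 = (17787 - 13651) - 47129 = 4136 - 47129 = -42993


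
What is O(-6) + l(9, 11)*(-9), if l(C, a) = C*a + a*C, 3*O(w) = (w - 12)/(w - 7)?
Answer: -23160/13 ≈ -1781.5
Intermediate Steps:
O(w) = (-12 + w)/(3*(-7 + w)) (O(w) = ((w - 12)/(w - 7))/3 = ((-12 + w)/(-7 + w))/3 = (-12 + w)/(3*(-7 + w)))
l(C, a) = 2*C*a (l(C, a) = C*a + C*a = 2*C*a)
O(-6) + l(9, 11)*(-9) = (-12 - 6)/(3*(-7 - 6)) + (2*9*11)*(-9) = (⅓)*(-18)/(-13) + 198*(-9) = (⅓)*(-1/13)*(-18) - 1782 = 6/13 - 1782 = -23160/13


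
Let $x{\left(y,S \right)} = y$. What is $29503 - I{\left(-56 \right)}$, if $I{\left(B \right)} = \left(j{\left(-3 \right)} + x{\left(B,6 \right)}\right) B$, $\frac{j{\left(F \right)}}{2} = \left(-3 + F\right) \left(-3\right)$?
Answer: $28383$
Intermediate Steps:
$j{\left(F \right)} = 18 - 6 F$ ($j{\left(F \right)} = 2 \left(-3 + F\right) \left(-3\right) = 2 \left(9 - 3 F\right) = 18 - 6 F$)
$I{\left(B \right)} = B \left(36 + B\right)$ ($I{\left(B \right)} = \left(\left(18 - -18\right) + B\right) B = \left(\left(18 + 18\right) + B\right) B = \left(36 + B\right) B = B \left(36 + B\right)$)
$29503 - I{\left(-56 \right)} = 29503 - - 56 \left(36 - 56\right) = 29503 - \left(-56\right) \left(-20\right) = 29503 - 1120 = 28383$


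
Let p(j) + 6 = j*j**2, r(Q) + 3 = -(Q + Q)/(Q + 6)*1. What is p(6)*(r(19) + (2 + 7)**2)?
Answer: 80304/5 ≈ 16061.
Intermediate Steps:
r(Q) = -3 - 2*Q/(6 + Q) (r(Q) = -3 - (Q + Q)/(Q + 6)*1 = -3 - 2*Q/(6 + Q)*1 = -3 - 2*Q/(6 + Q))
p(j) = -6 + j**3 (p(j) = -6 + j*j**2 = -6 + j**3)
p(6)*(r(19) + (2 + 7)**2) = (-6 + 6**3)*((-18 - 5*19)/(6 + 19) + (2 + 7)**2) = (-6 + 216)*((-18 - 95)/25 + 9**2) = 210*((1/25)*(-113) + 81) = 210*(-113/25 + 81) = 210*(1912/25) = 80304/5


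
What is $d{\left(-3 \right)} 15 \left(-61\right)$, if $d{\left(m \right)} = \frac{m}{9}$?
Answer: $305$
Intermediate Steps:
$d{\left(m \right)} = \frac{m}{9}$ ($d{\left(m \right)} = m \frac{1}{9} = \frac{m}{9}$)
$d{\left(-3 \right)} 15 \left(-61\right) = \frac{1}{9} \left(-3\right) 15 \left(-61\right) = \left(- \frac{1}{3}\right) 15 \left(-61\right) = \left(-5\right) \left(-61\right) = 305$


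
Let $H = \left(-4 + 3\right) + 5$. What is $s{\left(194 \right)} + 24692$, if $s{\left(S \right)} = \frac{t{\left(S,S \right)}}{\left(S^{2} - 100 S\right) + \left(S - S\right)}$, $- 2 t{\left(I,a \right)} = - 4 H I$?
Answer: $\frac{1160528}{47} \approx 24692.0$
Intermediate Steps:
$H = 4$ ($H = -1 + 5 = 4$)
$t{\left(I,a \right)} = 8 I$ ($t{\left(I,a \right)} = - \frac{\left(-4\right) 4 I}{2} = - \frac{\left(-16\right) I}{2} = 8 I$)
$s{\left(S \right)} = \frac{8 S}{S^{2} - 100 S}$ ($s{\left(S \right)} = \frac{8 S}{\left(S^{2} - 100 S\right) + \left(S - S\right)} = \frac{8 S}{\left(S^{2} - 100 S\right) + 0} = \frac{8 S}{S^{2} - 100 S}$)
$s{\left(194 \right)} + 24692 = \frac{8}{-100 + 194} + 24692 = \frac{8}{94} + 24692 = 8 \cdot \frac{1}{94} + 24692 = \frac{4}{47} + 24692 = \frac{1160528}{47}$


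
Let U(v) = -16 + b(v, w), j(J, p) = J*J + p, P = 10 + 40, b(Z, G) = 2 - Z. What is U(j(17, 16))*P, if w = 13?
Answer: -15950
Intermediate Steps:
P = 50
j(J, p) = p + J² (j(J, p) = J² + p = p + J²)
U(v) = -14 - v (U(v) = -16 + (2 - v) = -14 - v)
U(j(17, 16))*P = (-14 - (16 + 17²))*50 = (-14 - (16 + 289))*50 = (-14 - 1*305)*50 = (-14 - 305)*50 = -319*50 = -15950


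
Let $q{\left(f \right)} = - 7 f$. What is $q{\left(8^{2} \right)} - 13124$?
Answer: $-13572$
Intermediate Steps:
$q{\left(8^{2} \right)} - 13124 = - 7 \cdot 8^{2} - 13124 = \left(-7\right) 64 - 13124 = -448 - 13124 = -13572$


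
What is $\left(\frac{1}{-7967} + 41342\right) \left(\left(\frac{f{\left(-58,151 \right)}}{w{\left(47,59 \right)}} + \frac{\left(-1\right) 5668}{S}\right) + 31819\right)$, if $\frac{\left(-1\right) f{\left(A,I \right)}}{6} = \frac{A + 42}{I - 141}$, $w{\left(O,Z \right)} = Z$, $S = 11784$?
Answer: $\frac{3036001520238013833}{2307960230} \approx 1.3154 \cdot 10^{9}$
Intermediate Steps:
$f{\left(A,I \right)} = - \frac{6 \left(42 + A\right)}{-141 + I}$ ($f{\left(A,I \right)} = - 6 \frac{A + 42}{I - 141} = - 6 \frac{42 + A}{-141 + I} = - \frac{6 \left(42 + A\right)}{-141 + I}$)
$\left(\frac{1}{-7967} + 41342\right) \left(\left(\frac{f{\left(-58,151 \right)}}{w{\left(47,59 \right)}} + \frac{\left(-1\right) 5668}{S}\right) + 31819\right) = \left(\frac{1}{-7967} + 41342\right) \left(\left(\frac{6 \frac{1}{-141 + 151} \left(-42 - -58\right)}{59} + \frac{\left(-1\right) 5668}{11784}\right) + 31819\right) = \left(- \frac{1}{7967} + 41342\right) \left(\left(\frac{6 \left(-42 + 58\right)}{10} \cdot \frac{1}{59} - \frac{1417}{2946}\right) + 31819\right) = \frac{329371713 \left(\left(6 \cdot \frac{1}{10} \cdot 16 \cdot \frac{1}{59} - \frac{1417}{2946}\right) + 31819\right)}{7967} = \frac{329371713 \left(\left(\frac{48}{5} \cdot \frac{1}{59} - \frac{1417}{2946}\right) + 31819\right)}{7967} = \frac{329371713 \left(\left(\frac{48}{295} - \frac{1417}{2946}\right) + 31819\right)}{7967} = \frac{329371713 \left(- \frac{276607}{869070} + 31819\right)}{7967} = \frac{329371713}{7967} \cdot \frac{27652661723}{869070} = \frac{3036001520238013833}{2307960230}$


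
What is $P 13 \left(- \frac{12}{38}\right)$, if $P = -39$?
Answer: $\frac{3042}{19} \approx 160.11$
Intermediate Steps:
$P 13 \left(- \frac{12}{38}\right) = \left(-39\right) 13 \left(- \frac{12}{38}\right) = - 507 \left(\left(-12\right) \frac{1}{38}\right) = \left(-507\right) \left(- \frac{6}{19}\right) = \frac{3042}{19}$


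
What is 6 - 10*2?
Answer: -14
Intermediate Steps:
6 - 10*2 = 6 - 20 = -14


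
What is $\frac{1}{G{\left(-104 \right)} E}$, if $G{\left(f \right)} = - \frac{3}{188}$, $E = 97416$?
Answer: $- \frac{47}{73062} \approx -0.00064329$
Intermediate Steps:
$G{\left(f \right)} = - \frac{3}{188}$ ($G{\left(f \right)} = \left(-3\right) \frac{1}{188} = - \frac{3}{188}$)
$\frac{1}{G{\left(-104 \right)} E} = \frac{1}{\left(- \frac{3}{188}\right) 97416} = \left(- \frac{188}{3}\right) \frac{1}{97416} = - \frac{47}{73062}$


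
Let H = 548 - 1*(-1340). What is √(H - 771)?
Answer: √1117 ≈ 33.422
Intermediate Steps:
H = 1888 (H = 548 + 1340 = 1888)
√(H - 771) = √(1888 - 771) = √1117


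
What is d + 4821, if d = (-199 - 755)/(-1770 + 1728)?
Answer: 33906/7 ≈ 4843.7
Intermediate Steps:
d = 159/7 (d = -954/(-42) = -954*(-1/42) = 159/7 ≈ 22.714)
d + 4821 = 159/7 + 4821 = 33906/7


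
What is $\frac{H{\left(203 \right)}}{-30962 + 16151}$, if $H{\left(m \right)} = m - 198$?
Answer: $- \frac{5}{14811} \approx -0.00033759$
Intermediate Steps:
$H{\left(m \right)} = -198 + m$
$\frac{H{\left(203 \right)}}{-30962 + 16151} = \frac{-198 + 203}{-30962 + 16151} = \frac{5}{-14811} = 5 \left(- \frac{1}{14811}\right) = - \frac{5}{14811}$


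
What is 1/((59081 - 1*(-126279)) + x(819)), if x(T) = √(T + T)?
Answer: 13240/2454166283 - 3*√182/34358327962 ≈ 5.3937e-6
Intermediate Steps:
x(T) = √2*√T (x(T) = √(2*T) = √2*√T)
1/((59081 - 1*(-126279)) + x(819)) = 1/((59081 - 1*(-126279)) + √2*√819) = 1/((59081 + 126279) + √2*(3*√91)) = 1/(185360 + 3*√182)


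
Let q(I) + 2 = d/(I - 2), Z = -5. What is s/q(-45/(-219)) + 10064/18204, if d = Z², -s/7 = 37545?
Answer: 4234880011/256701 ≈ 16497.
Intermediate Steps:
s = -262815 (s = -7*37545 = -262815)
d = 25 (d = (-5)² = 25)
q(I) = -2 + 25/(-2 + I) (q(I) = -2 + 25/(I - 2) = -2 + 25/(-2 + I))
s/q(-45/(-219)) + 10064/18204 = -262815*(-2 - 45/(-219))/(29 - (-90)/(-219)) + 10064/18204 = -262815*(-2 - 45*(-1/219))/(29 - (-90)*(-1)/219) + 10064*(1/18204) = -262815*(-2 + 15/73)/(29 - 2*15/73) + 68/123 = -262815*(-131/(73*(29 - 30/73))) + 68/123 = -262815/((-73/131*2087/73)) + 68/123 = -262815/(-2087/131) + 68/123 = -262815*(-131/2087) + 68/123 = 34428765/2087 + 68/123 = 4234880011/256701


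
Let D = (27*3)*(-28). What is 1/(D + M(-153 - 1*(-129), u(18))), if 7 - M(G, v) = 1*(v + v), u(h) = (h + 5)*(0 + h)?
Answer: -1/3089 ≈ -0.00032373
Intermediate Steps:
u(h) = h*(5 + h) (u(h) = (5 + h)*h = h*(5 + h))
D = -2268 (D = 81*(-28) = -2268)
M(G, v) = 7 - 2*v (M(G, v) = 7 - (v + v) = 7 - 2*v)
1/(D + M(-153 - 1*(-129), u(18))) = 1/(-2268 + (7 - 36*(5 + 18))) = 1/(-2268 + (7 - 36*23)) = 1/(-2268 + (7 - 2*414)) = 1/(-2268 + (7 - 828)) = 1/(-2268 - 821) = 1/(-3089) = -1/3089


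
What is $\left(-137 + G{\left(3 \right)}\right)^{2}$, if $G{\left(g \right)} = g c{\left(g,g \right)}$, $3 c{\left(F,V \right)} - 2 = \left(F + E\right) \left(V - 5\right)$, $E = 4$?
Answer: $22201$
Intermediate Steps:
$c{\left(F,V \right)} = \frac{2}{3} + \frac{\left(-5 + V\right) \left(4 + F\right)}{3}$ ($c{\left(F,V \right)} = \frac{2}{3} + \frac{\left(F + 4\right) \left(V - 5\right)}{3} = \frac{2}{3} + \frac{\left(4 + F\right) \left(-5 + V\right)}{3} = \frac{2}{3} + \frac{\left(-5 + V\right) \left(4 + F\right)}{3}$)
$G{\left(g \right)} = g \left(-6 - \frac{g}{3} + \frac{g^{2}}{3}\right)$ ($G{\left(g \right)} = g \left(-6 - \frac{5 g}{3} + \frac{4 g}{3} + \frac{g g}{3}\right) = g \left(-6 - \frac{5 g}{3} + \frac{4 g}{3} + \frac{g^{2}}{3}\right) = g \left(-6 - \frac{g}{3} + \frac{g^{2}}{3}\right)$)
$\left(-137 + G{\left(3 \right)}\right)^{2} = \left(-137 + \frac{1}{3} \cdot 3 \left(-18 + 3^{2} - 3\right)\right)^{2} = \left(-137 + \frac{1}{3} \cdot 3 \left(-18 + 9 - 3\right)\right)^{2} = \left(-137 + \frac{1}{3} \cdot 3 \left(-12\right)\right)^{2} = \left(-137 - 12\right)^{2} = \left(-149\right)^{2} = 22201$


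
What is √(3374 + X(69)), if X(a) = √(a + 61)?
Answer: √(3374 + √130) ≈ 58.184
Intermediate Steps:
X(a) = √(61 + a)
√(3374 + X(69)) = √(3374 + √(61 + 69)) = √(3374 + √130)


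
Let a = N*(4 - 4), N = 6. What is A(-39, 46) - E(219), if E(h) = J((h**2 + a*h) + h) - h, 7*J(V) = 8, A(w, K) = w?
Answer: 1252/7 ≈ 178.86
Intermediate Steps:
a = 0 (a = 6*(4 - 4) = 6*0 = 0)
J(V) = 8/7 (J(V) = (1/7)*8 = 8/7)
E(h) = 8/7 - h
A(-39, 46) - E(219) = -39 - (8/7 - 1*219) = -39 - (8/7 - 219) = -39 - 1*(-1525/7) = -39 + 1525/7 = 1252/7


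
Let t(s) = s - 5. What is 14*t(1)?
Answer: -56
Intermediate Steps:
t(s) = -5 + s
14*t(1) = 14*(-5 + 1) = 14*(-4) = -56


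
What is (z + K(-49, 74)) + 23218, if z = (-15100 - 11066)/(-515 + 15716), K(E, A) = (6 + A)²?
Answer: 150065684/5067 ≈ 29616.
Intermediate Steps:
z = -8722/5067 (z = -26166/15201 = -26166*1/15201 = -8722/5067 ≈ -1.7213)
(z + K(-49, 74)) + 23218 = (-8722/5067 + (6 + 74)²) + 23218 = (-8722/5067 + 80²) + 23218 = (-8722/5067 + 6400) + 23218 = 32420078/5067 + 23218 = 150065684/5067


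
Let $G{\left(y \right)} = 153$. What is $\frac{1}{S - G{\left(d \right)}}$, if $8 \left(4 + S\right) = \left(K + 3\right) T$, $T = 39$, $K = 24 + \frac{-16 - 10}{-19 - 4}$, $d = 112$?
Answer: $- \frac{184}{3655} \approx -0.050342$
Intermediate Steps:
$K = \frac{578}{23}$ ($K = 24 - \frac{26}{-23} = 24 - - \frac{26}{23} = 24 + \frac{26}{23} = \frac{578}{23} \approx 25.13$)
$S = \frac{24497}{184}$ ($S = -4 + \frac{\left(\frac{578}{23} + 3\right) 39}{8} = -4 + \frac{\frac{647}{23} \cdot 39}{8} = -4 + \frac{1}{8} \cdot \frac{25233}{23} = -4 + \frac{25233}{184} = \frac{24497}{184} \approx 133.14$)
$\frac{1}{S - G{\left(d \right)}} = \frac{1}{\frac{24497}{184} - 153} = \frac{1}{- \frac{3655}{184}} = - \frac{184}{3655}$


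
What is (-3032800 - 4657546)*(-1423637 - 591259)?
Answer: 15495247394016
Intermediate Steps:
(-3032800 - 4657546)*(-1423637 - 591259) = -7690346*(-2014896) = 15495247394016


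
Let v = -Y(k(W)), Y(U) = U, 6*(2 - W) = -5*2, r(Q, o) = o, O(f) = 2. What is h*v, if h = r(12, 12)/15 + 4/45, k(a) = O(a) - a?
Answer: 40/27 ≈ 1.4815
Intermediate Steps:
W = 11/3 (W = 2 - (-5)*2/6 = 2 - ⅙*(-10) = 2 + 5/3 = 11/3 ≈ 3.6667)
k(a) = 2 - a
v = 5/3 (v = -(2 - 1*11/3) = -(2 - 11/3) = -1*(-5/3) = 5/3 ≈ 1.6667)
h = 8/9 (h = 12/15 + 4/45 = 12*(1/15) + 4*(1/45) = ⅘ + 4/45 = 8/9 ≈ 0.88889)
h*v = (8/9)*(5/3) = 40/27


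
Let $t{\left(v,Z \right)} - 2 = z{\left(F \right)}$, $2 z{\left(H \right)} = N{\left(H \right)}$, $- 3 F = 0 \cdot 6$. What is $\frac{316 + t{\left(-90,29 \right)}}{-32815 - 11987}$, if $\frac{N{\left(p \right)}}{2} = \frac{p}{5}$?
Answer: $- \frac{53}{7467} \approx -0.0070979$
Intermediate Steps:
$F = 0$ ($F = - \frac{0 \cdot 6}{3} = \left(- \frac{1}{3}\right) 0 = 0$)
$N{\left(p \right)} = \frac{2 p}{5}$ ($N{\left(p \right)} = 2 \frac{p}{5} = \frac{2 p}{5}$)
$z{\left(H \right)} = \frac{H}{5}$ ($z{\left(H \right)} = \frac{\frac{2}{5} H}{2} = \frac{H}{5}$)
$t{\left(v,Z \right)} = 2$ ($t{\left(v,Z \right)} = 2 + \frac{1}{5} \cdot 0 = 2 + 0 = 2$)
$\frac{316 + t{\left(-90,29 \right)}}{-32815 - 11987} = \frac{316 + 2}{-32815 - 11987} = \frac{318}{-44802} = 318 \left(- \frac{1}{44802}\right) = - \frac{53}{7467}$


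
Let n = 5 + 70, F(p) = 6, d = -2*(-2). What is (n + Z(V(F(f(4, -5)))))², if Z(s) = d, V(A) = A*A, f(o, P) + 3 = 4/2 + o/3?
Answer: 6241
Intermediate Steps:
d = 4
f(o, P) = -1 + o/3 (f(o, P) = -3 + (4/2 + o/3) = -3 + (4*(½) + o*(⅓)) = -3 + (2 + o/3) = -1 + o/3)
V(A) = A²
Z(s) = 4
n = 75
(n + Z(V(F(f(4, -5)))))² = (75 + 4)² = 79² = 6241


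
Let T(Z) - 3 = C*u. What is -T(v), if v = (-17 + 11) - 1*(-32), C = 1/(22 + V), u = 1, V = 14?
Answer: -109/36 ≈ -3.0278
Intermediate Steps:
C = 1/36 (C = 1/(22 + 14) = 1/36 ≈ 0.027778)
v = 26 (v = -6 + 32 = 26)
T(Z) = 109/36 (T(Z) = 3 + (1/36)*1 = 3 + 1/36 = 109/36)
-T(v) = -1*109/36 = -109/36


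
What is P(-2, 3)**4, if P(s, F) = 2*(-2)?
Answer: 256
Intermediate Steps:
P(s, F) = -4
P(-2, 3)**4 = (-4)**4 = 256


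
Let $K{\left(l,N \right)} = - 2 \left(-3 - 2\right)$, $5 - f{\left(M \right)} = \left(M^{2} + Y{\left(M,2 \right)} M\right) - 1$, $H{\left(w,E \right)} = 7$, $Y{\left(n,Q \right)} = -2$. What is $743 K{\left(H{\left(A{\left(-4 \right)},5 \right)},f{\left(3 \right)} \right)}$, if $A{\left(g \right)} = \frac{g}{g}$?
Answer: $7430$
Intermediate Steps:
$A{\left(g \right)} = 1$
$f{\left(M \right)} = 6 - M^{2} + 2 M$ ($f{\left(M \right)} = 5 - \left(\left(M^{2} - 2 M\right) - 1\right) = 5 - \left(-1 + M^{2} - 2 M\right) = 5 + \left(1 - M^{2} + 2 M\right) = 6 - M^{2} + 2 M$)
$K{\left(l,N \right)} = 10$ ($K{\left(l,N \right)} = \left(-2\right) \left(-5\right) = 10$)
$743 K{\left(H{\left(A{\left(-4 \right)},5 \right)},f{\left(3 \right)} \right)} = 743 \cdot 10 = 7430$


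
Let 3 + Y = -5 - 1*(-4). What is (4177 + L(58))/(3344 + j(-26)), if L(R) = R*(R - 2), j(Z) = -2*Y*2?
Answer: 495/224 ≈ 2.2098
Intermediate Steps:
Y = -4 (Y = -3 + (-5 - 1*(-4)) = -3 + (-5 + 4) = -3 - 1 = -4)
j(Z) = 16 (j(Z) = -2*(-4)*2 = 8*2 = 16)
L(R) = R*(-2 + R)
(4177 + L(58))/(3344 + j(-26)) = (4177 + 58*(-2 + 58))/(3344 + 16) = (4177 + 58*56)/3360 = (4177 + 3248)*(1/3360) = 7425*(1/3360) = 495/224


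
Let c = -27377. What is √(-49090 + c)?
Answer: I*√76467 ≈ 276.53*I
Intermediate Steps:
√(-49090 + c) = √(-49090 - 27377) = √(-76467) = I*√76467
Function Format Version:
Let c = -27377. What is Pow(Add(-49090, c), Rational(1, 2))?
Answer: Mul(I, Pow(76467, Rational(1, 2))) ≈ Mul(276.53, I)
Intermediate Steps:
Pow(Add(-49090, c), Rational(1, 2)) = Pow(Add(-49090, -27377), Rational(1, 2)) = Pow(-76467, Rational(1, 2)) = Mul(I, Pow(76467, Rational(1, 2)))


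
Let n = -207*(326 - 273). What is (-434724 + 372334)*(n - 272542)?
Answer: 17688376070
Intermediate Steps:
n = -10971 (n = -207*53 = -10971)
(-434724 + 372334)*(n - 272542) = (-434724 + 372334)*(-10971 - 272542) = -62390*(-283513) = 17688376070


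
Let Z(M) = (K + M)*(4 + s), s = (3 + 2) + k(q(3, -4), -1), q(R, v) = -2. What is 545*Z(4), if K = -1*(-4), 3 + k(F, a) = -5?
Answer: 4360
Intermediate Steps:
k(F, a) = -8 (k(F, a) = -3 - 5 = -8)
K = 4
s = -3 (s = (3 + 2) - 8 = 5 - 8 = -3)
Z(M) = 4 + M (Z(M) = (4 + M)*(4 - 3) = (4 + M)*1 = 4 + M)
545*Z(4) = 545*(4 + 4) = 545*8 = 4360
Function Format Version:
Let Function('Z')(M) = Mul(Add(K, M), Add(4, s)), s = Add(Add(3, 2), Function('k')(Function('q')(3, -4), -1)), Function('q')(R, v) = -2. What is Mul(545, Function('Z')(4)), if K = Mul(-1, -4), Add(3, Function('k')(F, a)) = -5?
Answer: 4360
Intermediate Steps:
Function('k')(F, a) = -8 (Function('k')(F, a) = Add(-3, -5) = -8)
K = 4
s = -3 (s = Add(Add(3, 2), -8) = Add(5, -8) = -3)
Function('Z')(M) = Add(4, M) (Function('Z')(M) = Mul(Add(4, M), Add(4, -3)) = Mul(Add(4, M), 1) = Add(4, M))
Mul(545, Function('Z')(4)) = Mul(545, Add(4, 4)) = Mul(545, 8) = 4360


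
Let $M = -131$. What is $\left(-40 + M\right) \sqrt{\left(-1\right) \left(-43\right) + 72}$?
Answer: $- 171 \sqrt{115} \approx -1833.8$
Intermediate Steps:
$\left(-40 + M\right) \sqrt{\left(-1\right) \left(-43\right) + 72} = \left(-40 - 131\right) \sqrt{\left(-1\right) \left(-43\right) + 72} = - 171 \sqrt{43 + 72} = - 171 \sqrt{115}$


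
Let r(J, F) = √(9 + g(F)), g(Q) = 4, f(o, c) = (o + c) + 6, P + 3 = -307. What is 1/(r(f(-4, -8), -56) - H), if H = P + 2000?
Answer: -130/219699 - √13/2856087 ≈ -0.00059298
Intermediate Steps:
P = -310 (P = -3 - 307 = -310)
f(o, c) = 6 + c + o (f(o, c) = (c + o) + 6 = 6 + c + o)
H = 1690 (H = -310 + 2000 = 1690)
r(J, F) = √13 (r(J, F) = √(9 + 4) = √13)
1/(r(f(-4, -8), -56) - H) = 1/(√13 - 1*1690) = 1/(√13 - 1690) = 1/(-1690 + √13)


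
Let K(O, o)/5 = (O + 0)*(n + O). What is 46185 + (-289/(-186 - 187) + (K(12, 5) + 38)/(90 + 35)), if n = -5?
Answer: 2153582584/46625 ≈ 46189.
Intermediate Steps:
K(O, o) = 5*O*(-5 + O) (K(O, o) = 5*((O + 0)*(-5 + O)) = 5*(O*(-5 + O)) = 5*O*(-5 + O))
46185 + (-289/(-186 - 187) + (K(12, 5) + 38)/(90 + 35)) = 46185 + (-289/(-186 - 187) + (5*12*(-5 + 12) + 38)/(90 + 35)) = 46185 + (-289/(-373) + (5*12*7 + 38)/125) = 46185 + (-289*(-1/373) + (420 + 38)*(1/125)) = 46185 + (289/373 + 458*(1/125)) = 46185 + (289/373 + 458/125) = 46185 + 206959/46625 = 2153582584/46625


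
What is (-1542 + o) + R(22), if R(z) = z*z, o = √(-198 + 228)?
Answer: -1058 + √30 ≈ -1052.5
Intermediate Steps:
o = √30 ≈ 5.4772
R(z) = z²
(-1542 + o) + R(22) = (-1542 + √30) + 22² = (-1542 + √30) + 484 = -1058 + √30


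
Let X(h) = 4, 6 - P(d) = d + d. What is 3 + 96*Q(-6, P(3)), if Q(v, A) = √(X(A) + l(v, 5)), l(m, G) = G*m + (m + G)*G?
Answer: 3 + 96*I*√31 ≈ 3.0 + 534.51*I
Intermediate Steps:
P(d) = 6 - 2*d (P(d) = 6 - (d + d) = 6 - 2*d)
l(m, G) = G*m + G*(G + m) (l(m, G) = G*m + (G + m)*G = G*m + G*(G + m))
Q(v, A) = √(29 + 10*v) (Q(v, A) = √(4 + 5*(5 + 2*v)) = √(4 + (25 + 10*v)) = √(29 + 10*v))
3 + 96*Q(-6, P(3)) = 3 + 96*√(29 + 10*(-6)) = 3 + 96*√(29 - 60) = 3 + 96*√(-31) = 3 + 96*(I*√31) = 3 + 96*I*√31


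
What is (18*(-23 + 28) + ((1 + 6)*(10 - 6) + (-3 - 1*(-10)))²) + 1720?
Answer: 3035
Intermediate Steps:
(18*(-23 + 28) + ((1 + 6)*(10 - 6) + (-3 - 1*(-10)))²) + 1720 = (18*5 + (7*4 + (-3 + 10))²) + 1720 = (90 + (28 + 7)²) + 1720 = (90 + 35²) + 1720 = (90 + 1225) + 1720 = 1315 + 1720 = 3035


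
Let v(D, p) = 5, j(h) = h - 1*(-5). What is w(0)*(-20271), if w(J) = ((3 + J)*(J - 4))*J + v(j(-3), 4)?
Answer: -101355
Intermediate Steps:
j(h) = 5 + h (j(h) = h + 5 = 5 + h)
w(J) = 5 + J*(-4 + J)*(3 + J) (w(J) = ((3 + J)*(J - 4))*J + 5 = ((3 + J)*(-4 + J))*J + 5 = ((-4 + J)*(3 + J))*J + 5 = J*(-4 + J)*(3 + J) + 5 = 5 + J*(-4 + J)*(3 + J))
w(0)*(-20271) = (5 + 0³ - 1*0² - 12*0)*(-20271) = (5 + 0 - 1*0 + 0)*(-20271) = (5 + 0 + 0 + 0)*(-20271) = 5*(-20271) = -101355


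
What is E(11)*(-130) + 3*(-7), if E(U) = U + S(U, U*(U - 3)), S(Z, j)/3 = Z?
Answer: -5741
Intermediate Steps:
S(Z, j) = 3*Z
E(U) = 4*U (E(U) = U + 3*U = 4*U)
E(11)*(-130) + 3*(-7) = (4*11)*(-130) + 3*(-7) = 44*(-130) - 21 = -5720 - 21 = -5741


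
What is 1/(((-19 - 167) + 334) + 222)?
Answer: 1/370 ≈ 0.0027027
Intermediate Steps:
1/(((-19 - 167) + 334) + 222) = 1/((-186 + 334) + 222) = 1/(148 + 222) = 1/370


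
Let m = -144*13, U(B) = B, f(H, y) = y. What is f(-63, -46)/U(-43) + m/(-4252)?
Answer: 69022/45709 ≈ 1.5100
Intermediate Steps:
m = -1872 (m = -6*312 = -1872)
f(-63, -46)/U(-43) + m/(-4252) = -46/(-43) - 1872/(-4252) = -46*(-1/43) - 1872*(-1/4252) = 46/43 + 468/1063 = 69022/45709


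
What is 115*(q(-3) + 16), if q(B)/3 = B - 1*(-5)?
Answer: 2530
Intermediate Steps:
q(B) = 15 + 3*B (q(B) = 3*(B - 1*(-5)) = 3*(B + 5) = 3*(5 + B) = 15 + 3*B)
115*(q(-3) + 16) = 115*((15 + 3*(-3)) + 16) = 115*((15 - 9) + 16) = 115*(6 + 16) = 115*22 = 2530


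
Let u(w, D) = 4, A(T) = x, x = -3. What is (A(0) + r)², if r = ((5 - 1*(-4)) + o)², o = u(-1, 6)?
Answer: 27556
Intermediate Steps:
A(T) = -3
o = 4
r = 169 (r = ((5 - 1*(-4)) + 4)² = ((5 + 4) + 4)² = (9 + 4)² = 13² = 169)
(A(0) + r)² = (-3 + 169)² = 166² = 27556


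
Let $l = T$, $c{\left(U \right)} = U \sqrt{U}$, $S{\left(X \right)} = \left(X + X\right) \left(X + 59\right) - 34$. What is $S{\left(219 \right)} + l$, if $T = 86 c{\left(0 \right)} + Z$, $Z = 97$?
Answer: $121827$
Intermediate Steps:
$S{\left(X \right)} = -34 + 2 X \left(59 + X\right)$ ($S{\left(X \right)} = 2 X \left(59 + X\right) - 34 = -34 + 2 X \left(59 + X\right)$)
$c{\left(U \right)} = U^{\frac{3}{2}}$
$T = 97$ ($T = 86 \cdot 0^{\frac{3}{2}} + 97 = 86 \cdot 0 + 97 = 0 + 97 = 97$)
$l = 97$
$S{\left(219 \right)} + l = \left(-34 + 2 \cdot 219^{2} + 118 \cdot 219\right) + 97 = \left(-34 + 2 \cdot 47961 + 25842\right) + 97 = \left(-34 + 95922 + 25842\right) + 97 = 121730 + 97 = 121827$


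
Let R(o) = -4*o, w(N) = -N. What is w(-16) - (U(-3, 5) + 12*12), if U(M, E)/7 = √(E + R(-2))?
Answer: -128 - 7*√13 ≈ -153.24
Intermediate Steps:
U(M, E) = 7*√(8 + E) (U(M, E) = 7*√(E - 4*(-2)) = 7*√(E + 8) = 7*√(8 + E))
w(-16) - (U(-3, 5) + 12*12) = -1*(-16) - (7*√(8 + 5) + 12*12) = 16 - (7*√13 + 144) = 16 - (144 + 7*√13) = 16 + (-144 - 7*√13) = -128 - 7*√13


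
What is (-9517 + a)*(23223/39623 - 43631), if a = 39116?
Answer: -51169800776110/39623 ≈ -1.2914e+9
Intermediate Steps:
(-9517 + a)*(23223/39623 - 43631) = (-9517 + 39116)*(23223/39623 - 43631) = 29599*(23223*(1/39623) - 43631) = 29599*(23223/39623 - 43631) = 29599*(-1728767890/39623) = -51169800776110/39623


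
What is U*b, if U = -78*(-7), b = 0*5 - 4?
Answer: -2184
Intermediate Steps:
b = -4 (b = 0 - 4 = -4)
U = 546
U*b = 546*(-4) = -2184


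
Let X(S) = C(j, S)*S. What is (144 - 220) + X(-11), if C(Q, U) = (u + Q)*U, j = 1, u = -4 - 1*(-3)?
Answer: -76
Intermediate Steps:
u = -1 (u = -4 + 3 = -1)
C(Q, U) = U*(-1 + Q) (C(Q, U) = (-1 + Q)*U = U*(-1 + Q))
X(S) = 0 (X(S) = (S*(-1 + 1))*S = (S*0)*S = 0*S = 0)
(144 - 220) + X(-11) = (144 - 220) + 0 = -76 + 0 = -76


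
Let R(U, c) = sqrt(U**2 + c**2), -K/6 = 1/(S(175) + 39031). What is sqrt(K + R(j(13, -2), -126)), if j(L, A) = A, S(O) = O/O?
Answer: sqrt(-14637 + 190437128*sqrt(3970))/9758 ≈ 11.226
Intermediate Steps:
S(O) = 1
K = -3/19516 (K = -6/(1 + 39031) = -6/39032 = -6*1/39032 = -3/19516 ≈ -0.00015372)
sqrt(K + R(j(13, -2), -126)) = sqrt(-3/19516 + sqrt((-2)**2 + (-126)**2)) = sqrt(-3/19516 + sqrt(4 + 15876)) = sqrt(-3/19516 + sqrt(15880)) = sqrt(-3/19516 + 2*sqrt(3970))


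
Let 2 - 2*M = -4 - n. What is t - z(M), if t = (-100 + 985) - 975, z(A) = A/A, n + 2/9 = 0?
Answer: -91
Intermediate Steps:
n = -2/9 (n = -2/9 + 0 = -2/9 ≈ -0.22222)
M = 26/9 (M = 1 - (-4 - 1*(-2/9))/2 = 1 - (-4 + 2/9)/2 = 1 - 1/2*(-34/9) = 1 + 17/9 = 26/9 ≈ 2.8889)
z(A) = 1
t = -90 (t = 885 - 975 = -90)
t - z(M) = -90 - 1*1 = -90 - 1 = -91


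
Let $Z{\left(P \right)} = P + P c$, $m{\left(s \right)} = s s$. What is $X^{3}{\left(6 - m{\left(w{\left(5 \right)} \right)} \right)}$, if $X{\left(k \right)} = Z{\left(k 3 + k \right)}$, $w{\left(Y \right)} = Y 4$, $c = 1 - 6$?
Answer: $250523582464$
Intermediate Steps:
$c = -5$ ($c = 1 - 6 = -5$)
$w{\left(Y \right)} = 4 Y$
$m{\left(s \right)} = s^{2}$
$Z{\left(P \right)} = - 4 P$ ($Z{\left(P \right)} = P + P \left(-5\right) = P - 5 P = - 4 P$)
$X{\left(k \right)} = - 16 k$ ($X{\left(k \right)} = - 4 \left(k 3 + k\right) = - 4 \left(3 k + k\right) = - 4 \cdot 4 k = - 16 k$)
$X^{3}{\left(6 - m{\left(w{\left(5 \right)} \right)} \right)} = \left(- 16 \left(6 - \left(4 \cdot 5\right)^{2}\right)\right)^{3} = \left(- 16 \left(6 - 20^{2}\right)\right)^{3} = \left(- 16 \left(6 - 400\right)\right)^{3} = \left(\left(-16\right) \left(-394\right)\right)^{3} = 6304^{3} = 250523582464$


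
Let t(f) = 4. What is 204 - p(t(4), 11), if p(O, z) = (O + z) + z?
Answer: 178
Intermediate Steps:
p(O, z) = O + 2*z
204 - p(t(4), 11) = 204 - (4 + 2*11) = 204 - (4 + 22) = 204 - 1*26 = 204 - 26 = 178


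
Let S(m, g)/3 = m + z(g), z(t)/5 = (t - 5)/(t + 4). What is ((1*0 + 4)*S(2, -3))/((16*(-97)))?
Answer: 57/194 ≈ 0.29381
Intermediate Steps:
z(t) = 5*(-5 + t)/(4 + t) (z(t) = 5*((t - 5)/(t + 4)) = 5*((-5 + t)/(4 + t)) = 5*(-5 + t)/(4 + t))
S(m, g) = 3*m + 15*(-5 + g)/(4 + g) (S(m, g) = 3*(m + 5*(-5 + g)/(4 + g)) = 3*m + 15*(-5 + g)/(4 + g))
((1*0 + 4)*S(2, -3))/((16*(-97))) = ((1*0 + 4)*(3*(-25 + 5*(-3) + 2*(4 - 3))/(4 - 3)))/((16*(-97))) = ((0 + 4)*(3*(-25 - 15 + 2*1)/1))/(-1552) = (4*(3*1*(-25 - 15 + 2)))*(-1/1552) = (4*(3*1*(-38)))*(-1/1552) = (4*(-114))*(-1/1552) = -456*(-1/1552) = 57/194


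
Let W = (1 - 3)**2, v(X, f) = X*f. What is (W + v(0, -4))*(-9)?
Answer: -36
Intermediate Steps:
W = 4 (W = (-2)**2 = 4)
(W + v(0, -4))*(-9) = (4 + 0*(-4))*(-9) = (4 + 0)*(-9) = 4*(-9) = -36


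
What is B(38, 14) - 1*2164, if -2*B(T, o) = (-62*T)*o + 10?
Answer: 14323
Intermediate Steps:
B(T, o) = -5 + 31*T*o (B(T, o) = -((-62*T)*o + 10)/2 = -(-62*T*o + 10)/2 = -(10 - 62*T*o)/2 = -5 + 31*T*o)
B(38, 14) - 1*2164 = (-5 + 31*38*14) - 1*2164 = (-5 + 16492) - 2164 = 16487 - 2164 = 14323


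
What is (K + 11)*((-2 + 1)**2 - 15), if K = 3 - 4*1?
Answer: -140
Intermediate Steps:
K = -1 (K = 3 - 4 = -1)
(K + 11)*((-2 + 1)**2 - 15) = (-1 + 11)*((-2 + 1)**2 - 15) = 10*((-1)**2 - 15) = 10*(1 - 15) = 10*(-14) = -140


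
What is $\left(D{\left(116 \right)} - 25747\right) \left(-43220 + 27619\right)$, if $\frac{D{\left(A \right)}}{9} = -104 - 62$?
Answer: $424986841$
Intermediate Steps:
$D{\left(A \right)} = -1494$ ($D{\left(A \right)} = 9 \left(-104 - 62\right) = 9 \left(-166\right) = -1494$)
$\left(D{\left(116 \right)} - 25747\right) \left(-43220 + 27619\right) = \left(-1494 - 25747\right) \left(-43220 + 27619\right) = \left(-27241\right) \left(-15601\right) = 424986841$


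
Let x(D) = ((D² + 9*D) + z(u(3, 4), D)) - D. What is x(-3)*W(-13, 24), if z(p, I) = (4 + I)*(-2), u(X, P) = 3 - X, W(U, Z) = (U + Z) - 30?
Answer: 323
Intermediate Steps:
W(U, Z) = -30 + U + Z
z(p, I) = -8 - 2*I
x(D) = -8 + D² + 6*D (x(D) = ((D² + 9*D) + (-8 - 2*D)) - D = (-8 + D² + 7*D) - D = -8 + D² + 6*D)
x(-3)*W(-13, 24) = (-8 + (-3)² + 6*(-3))*(-30 - 13 + 24) = (-8 + 9 - 18)*(-19) = -17*(-19) = 323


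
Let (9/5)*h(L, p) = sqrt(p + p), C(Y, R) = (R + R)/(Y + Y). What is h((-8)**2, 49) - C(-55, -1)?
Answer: -1/55 + 35*sqrt(2)/9 ≈ 5.4815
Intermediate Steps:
C(Y, R) = R/Y (C(Y, R) = (2*R)/((2*Y)) = (2*R)*(1/(2*Y)) = R/Y)
h(L, p) = 5*sqrt(2)*sqrt(p)/9 (h(L, p) = 5*sqrt(p + p)/9 = 5*sqrt(2*p)/9 = 5*(sqrt(2)*sqrt(p))/9 = 5*sqrt(2)*sqrt(p)/9)
h((-8)**2, 49) - C(-55, -1) = 5*sqrt(2)*sqrt(49)/9 - (-1)/(-55) = (5/9)*sqrt(2)*7 - (-1)*(-1)/55 = 35*sqrt(2)/9 - 1*1/55 = 35*sqrt(2)/9 - 1/55 = -1/55 + 35*sqrt(2)/9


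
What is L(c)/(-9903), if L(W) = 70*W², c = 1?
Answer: -70/9903 ≈ -0.0070686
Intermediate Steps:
L(c)/(-9903) = (70*1²)/(-9903) = (70*1)*(-1/9903) = 70*(-1/9903) = -70/9903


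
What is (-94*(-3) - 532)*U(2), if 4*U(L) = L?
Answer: -125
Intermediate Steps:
U(L) = L/4
(-94*(-3) - 532)*U(2) = (-94*(-3) - 532)*((¼)*2) = (282 - 532)*(½) = -250*½ = -125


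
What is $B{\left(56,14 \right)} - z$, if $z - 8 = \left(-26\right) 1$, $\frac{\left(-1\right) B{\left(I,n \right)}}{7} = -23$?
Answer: $179$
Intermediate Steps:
$B{\left(I,n \right)} = 161$ ($B{\left(I,n \right)} = \left(-7\right) \left(-23\right) = 161$)
$z = -18$ ($z = 8 - 26 = -18$)
$B{\left(56,14 \right)} - z = 161 - -18 = 161 + 18 = 179$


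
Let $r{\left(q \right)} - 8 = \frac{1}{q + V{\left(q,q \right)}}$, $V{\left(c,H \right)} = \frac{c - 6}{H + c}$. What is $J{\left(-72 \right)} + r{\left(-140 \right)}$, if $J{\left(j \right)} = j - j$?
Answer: $\frac{156076}{19527} \approx 7.9928$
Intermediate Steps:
$J{\left(j \right)} = 0$
$V{\left(c,H \right)} = \frac{-6 + c}{H + c}$
$r{\left(q \right)} = 8 + \frac{1}{q + \frac{-6 + q}{2 q}}$ ($r{\left(q \right)} = 8 + \frac{1}{q + \frac{-6 + q}{q + q}} = 8 + \frac{1}{q + \frac{-6 + q}{2 q}}$)
$J{\left(-72 \right)} + r{\left(-140 \right)} = 0 + \frac{2 \left(-24 + 5 \left(-140\right) + 8 \left(-140\right)^{2}\right)}{-6 - 140 + 2 \left(-140\right)^{2}} = 0 + \frac{2 \left(-24 - 700 + 8 \cdot 19600\right)}{-6 - 140 + 2 \cdot 19600} = 0 + \frac{2 \left(-24 - 700 + 156800\right)}{-6 - 140 + 39200} = 0 + 2 \cdot \frac{1}{39054} \cdot 156076 = 0 + \frac{156076}{19527} = \frac{156076}{19527}$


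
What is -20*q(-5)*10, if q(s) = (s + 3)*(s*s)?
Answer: 10000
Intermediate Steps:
q(s) = s²*(3 + s) (q(s) = (3 + s)*s² = s²*(3 + s))
-20*q(-5)*10 = -20*(-5)²*(3 - 5)*10 = -500*(-2)*10 = -20*(-50)*10 = 1000*10 = 10000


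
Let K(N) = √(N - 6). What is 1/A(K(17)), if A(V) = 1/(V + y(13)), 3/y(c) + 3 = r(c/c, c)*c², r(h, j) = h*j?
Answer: 3/2194 + √11 ≈ 3.3180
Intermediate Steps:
K(N) = √(-6 + N)
y(c) = 3/(-3 + c³) (y(c) = 3/(-3 + ((c/c)*c)*c²) = 3/(-3 + (1*c)*c²) = 3/(-3 + c*c²) = 3/(-3 + c³))
A(V) = 1/(3/2194 + V) (A(V) = 1/(V + 3/(-3 + 13³)) = 1/(V + 3/(-3 + 2197)) = 1/(V + 3/2194) = 1/(3/2194 + V))
1/A(K(17)) = 1/(2194/(3 + 2194*√(-6 + 17))) = 1/(2194/(3 + 2194*√11)) = 3/2194 + √11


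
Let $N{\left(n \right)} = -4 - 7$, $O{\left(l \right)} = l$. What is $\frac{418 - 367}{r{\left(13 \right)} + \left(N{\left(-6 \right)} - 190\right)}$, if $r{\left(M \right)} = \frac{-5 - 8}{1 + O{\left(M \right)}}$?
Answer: $- \frac{714}{2827} \approx -0.25256$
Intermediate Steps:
$N{\left(n \right)} = -11$ ($N{\left(n \right)} = -4 - 7 = -11$)
$r{\left(M \right)} = - \frac{13}{1 + M}$ ($r{\left(M \right)} = \frac{-5 - 8}{1 + M} = - \frac{13}{1 + M}$)
$\frac{418 - 367}{r{\left(13 \right)} + \left(N{\left(-6 \right)} - 190\right)} = \frac{418 - 367}{- \frac{13}{1 + 13} - 201} = \frac{51}{- \frac{13}{14} - 201} = \frac{51}{- \frac{2827}{14}} = 51 \left(- \frac{14}{2827}\right) = - \frac{714}{2827}$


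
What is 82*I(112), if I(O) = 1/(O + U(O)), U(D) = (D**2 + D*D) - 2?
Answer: 41/12599 ≈ 0.0032542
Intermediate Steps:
U(D) = -2 + 2*D**2 (U(D) = (D**2 + D**2) - 2 = 2*D**2 - 2 = -2 + 2*D**2)
I(O) = 1/(-2 + O + 2*O**2) (I(O) = 1/(O + (-2 + 2*O**2)) = 1/(-2 + O + 2*O**2))
82*I(112) = 82/(-2 + 112 + 2*112**2) = 82/(-2 + 112 + 2*12544) = 82/(-2 + 112 + 25088) = 82/25198 = 82*(1/25198) = 41/12599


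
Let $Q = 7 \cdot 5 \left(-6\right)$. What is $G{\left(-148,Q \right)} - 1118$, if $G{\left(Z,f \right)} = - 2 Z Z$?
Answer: $-44926$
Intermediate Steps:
$Q = -210$ ($Q = 35 \left(-6\right) = -210$)
$G{\left(Z,f \right)} = - 2 Z^{2}$
$G{\left(-148,Q \right)} - 1118 = - 2 \left(-148\right)^{2} - 1118 = \left(-2\right) 21904 - 1118 = -43808 - 1118 = -44926$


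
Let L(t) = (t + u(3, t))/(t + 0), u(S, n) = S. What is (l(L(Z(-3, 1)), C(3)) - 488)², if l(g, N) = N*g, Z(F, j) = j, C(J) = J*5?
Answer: 183184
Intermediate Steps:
C(J) = 5*J
L(t) = (3 + t)/t (L(t) = (t + 3)/(t + 0) = (3 + t)/t)
(l(L(Z(-3, 1)), C(3)) - 488)² = ((5*3)*((3 + 1)/1) - 488)² = (15*(1*4) - 488)² = (15*4 - 488)² = (60 - 488)² = (-428)² = 183184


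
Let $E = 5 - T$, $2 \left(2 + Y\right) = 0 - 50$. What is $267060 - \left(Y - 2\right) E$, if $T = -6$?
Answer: $267379$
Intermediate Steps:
$Y = -27$ ($Y = -2 + \frac{0 - 50}{2} = -2 + \frac{1}{2} \left(-50\right) = -2 - 25 = -27$)
$E = 11$ ($E = 5 - -6 = 5 + 6 = 11$)
$267060 - \left(Y - 2\right) E = 267060 - \left(-27 - 2\right) 11 = 267060 - \left(-29\right) 11 = 267060 - -319 = 267060 + 319 = 267379$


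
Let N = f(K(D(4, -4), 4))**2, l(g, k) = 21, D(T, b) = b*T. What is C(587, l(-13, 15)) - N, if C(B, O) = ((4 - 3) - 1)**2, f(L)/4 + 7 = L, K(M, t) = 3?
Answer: -256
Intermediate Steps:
D(T, b) = T*b
f(L) = -28 + 4*L
N = 256 (N = (-28 + 4*3)**2 = (-28 + 12)**2 = (-16)**2 = 256)
C(B, O) = 0 (C(B, O) = (1 - 1)**2 = 0**2 = 0)
C(587, l(-13, 15)) - N = 0 - 1*256 = 0 - 256 = -256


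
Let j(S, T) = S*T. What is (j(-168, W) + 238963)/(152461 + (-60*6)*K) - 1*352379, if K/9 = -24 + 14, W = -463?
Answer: -65140817572/184861 ≈ -3.5238e+5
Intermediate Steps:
K = -90 (K = 9*(-24 + 14) = 9*(-10) = -90)
(j(-168, W) + 238963)/(152461 + (-60*6)*K) - 1*352379 = (-168*(-463) + 238963)/(152461 - 60*6*(-90)) - 1*352379 = (77784 + 238963)/(152461 - 360*(-90)) - 352379 = 316747/(152461 + 32400) - 352379 = 316747/184861 - 352379 = -65140817572/184861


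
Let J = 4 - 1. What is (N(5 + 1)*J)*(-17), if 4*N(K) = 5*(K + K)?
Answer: -765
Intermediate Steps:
N(K) = 5*K/2 (N(K) = (5*(K + K))/4 = (5*(2*K))/4 = (10*K)/4 = 5*K/2)
J = 3
(N(5 + 1)*J)*(-17) = ((5*(5 + 1)/2)*3)*(-17) = (((5/2)*6)*3)*(-17) = (15*3)*(-17) = 45*(-17) = -765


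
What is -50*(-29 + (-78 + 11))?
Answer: 4800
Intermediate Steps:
-50*(-29 + (-78 + 11)) = -50*(-29 - 67) = -50*(-96) = 4800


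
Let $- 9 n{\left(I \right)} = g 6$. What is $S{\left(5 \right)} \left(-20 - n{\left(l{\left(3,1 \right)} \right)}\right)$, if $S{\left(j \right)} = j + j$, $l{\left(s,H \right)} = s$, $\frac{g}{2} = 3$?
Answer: $-160$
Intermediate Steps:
$g = 6$ ($g = 2 \cdot 3 = 6$)
$n{\left(I \right)} = -4$ ($n{\left(I \right)} = - \frac{6 \cdot 6}{9} = \left(- \frac{1}{9}\right) 36 = -4$)
$S{\left(j \right)} = 2 j$
$S{\left(5 \right)} \left(-20 - n{\left(l{\left(3,1 \right)} \right)}\right) = 2 \cdot 5 \left(-20 - -4\right) = 10 \left(-20 + 4\right) = 10 \left(-16\right) = -160$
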